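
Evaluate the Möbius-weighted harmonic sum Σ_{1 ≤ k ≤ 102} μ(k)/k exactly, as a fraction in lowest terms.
Σ μ(k)/k = 2660830183286759736179348593747906673/232862364358497360900063316880507363070

Values of μ(k) for 1 ≤ k ≤ 102: μ(1) = 1, μ(2) = -1, μ(3) = -1, μ(5) = -1, μ(6) = 1, μ(7) = -1, μ(10) = 1, μ(11) = -1, μ(13) = -1, μ(14) = 1, μ(15) = 1, μ(17) = -1, μ(19) = -1, μ(21) = 1, μ(22) = 1, μ(23) = -1, μ(26) = 1, μ(29) = -1, μ(30) = -1, μ(31) = -1, μ(33) = 1, μ(34) = 1, μ(35) = 1, μ(37) = -1, μ(38) = 1, μ(39) = 1, μ(41) = -1, μ(42) = -1, μ(43) = -1, μ(46) = 1, μ(47) = -1, μ(51) = 1, μ(53) = -1, μ(55) = 1, μ(57) = 1, μ(58) = 1, μ(59) = -1, μ(61) = -1, μ(62) = 1, μ(65) = 1, μ(66) = -1, μ(67) = -1, μ(69) = 1, μ(70) = -1, μ(71) = -1, μ(73) = -1, μ(74) = 1, μ(77) = 1, μ(78) = -1, μ(79) = -1, μ(82) = 1, μ(83) = -1, μ(85) = 1, μ(86) = 1, μ(87) = 1, μ(89) = -1, μ(91) = 1, μ(93) = 1, μ(94) = 1, μ(95) = 1, μ(97) = -1, μ(101) = -1, μ(102) = -1, with μ = 0 on non-squarefree integers. Summing μ(k)/k for k where μ(k) ≠ 0 gives 2660830183286759736179348593747906673/232862364358497360900063316880507363070 ≈ 0.0114. (PNT ⟺ this sum → 0 as n → ∞.)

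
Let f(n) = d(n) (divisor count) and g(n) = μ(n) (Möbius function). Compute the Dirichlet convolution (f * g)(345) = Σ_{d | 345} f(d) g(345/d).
(d * μ)(345) = 1

Divisors of 345: [1, 3, 5, 15, 23, 69, 115, 345]. For each d | 345:
  d = 1: d(1) · μ(345/1) = 1 · -1 = -1
  d = 3: d(3) · μ(345/3) = 2 · 1 = 2
  d = 5: d(5) · μ(345/5) = 2 · 1 = 2
  d = 15: d(15) · μ(345/15) = 4 · -1 = -4
  d = 23: d(23) · μ(345/23) = 2 · 1 = 2
  d = 69: d(69) · μ(345/69) = 4 · -1 = -4
  d = 115: d(115) · μ(345/115) = 4 · -1 = -4
  d = 345: d(345) · μ(345/345) = 8 · 1 = 8
Summing: (d * μ)(345) = -1 + 2 + 2 + -4 + 2 + -4 + -4 + 8 = 1.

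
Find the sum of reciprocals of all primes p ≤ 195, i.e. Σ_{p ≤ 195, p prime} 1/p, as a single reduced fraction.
Σ 1/p = 385774678978047295113064712800727674369526436922217581784412894295689697835549/198962376391690981640415251545285153602734402721821058212203976095413910572270

π(195) = 44, so the primes ≤ 195 are [2, 3, 5, 7, 11, 13, 17, 19, 23, 29, 31, 37, 41, 43, 47, 53, 59, 61, 67, 71, 73, 79, 83, 89, 97, 101, 103, 107, 109, 113, 127, 131, 137, 139, 149, 151, 157, 163, 167, 173, 179, 181, 191, 193]. Summing 1/p over these primes: 385774678978047295113064712800727674369526436922217581784412894295689697835549/198962376391690981640415251545285153602734402721821058212203976095413910572270 ≈ 1.9389. Mertens estimate ln ln(195) + 0.2615 ≈ 1.9241.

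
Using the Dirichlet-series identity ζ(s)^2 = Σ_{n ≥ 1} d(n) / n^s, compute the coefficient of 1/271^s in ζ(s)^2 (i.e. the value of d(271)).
d(271) = 2

ζ(s)^2 = (Σ 1/m^s)(Σ 1/k^s). The coefficient of 1/n^s in the product is the number of ordered pairs (m, k) with mk = n, which equals d(n). For n = 271, divisors are [1, 271], so d(271) = 2.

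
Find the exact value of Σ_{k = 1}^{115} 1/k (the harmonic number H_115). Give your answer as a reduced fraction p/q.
H_115 = 92573227274776723505600817476549419778817513966049/17379782769567790172972927968296006432665936992320

Direct summation: H_115 = 1 + 1/2 + ... + 1/115. The least common denominator is lcm(1, ..., 115) = 955888052326228459513511038256280353796626534577600; over this denominator the numerator is 955888052326228459513511038256280353796626534577600 + 477944026163114229756755519128140176898313267288800 + 318629350775409486504503679418760117932208844859200 + 238972013081557114878377759564070088449156633644400 + 191177610465245691902702207651256070759325306915520 + 159314675387704743252251839709380058966104422429600 + 136555436046604065644787291179468621970946647796800 + 119486006540778557439188879782035044224578316822200 + 106209783591803162168167893139586705977402948286400 + 95588805232622845951351103825628035379662653457760 + 86898913847838950864864639841480032163329684961600 + 79657337693852371626125919854690029483052211214800 + 73529850178940650731808541404329257984355887275200 + 68277718023302032822393645589734310985473323898400 + 63725870155081897300900735883752023586441768971840 + 59743003270389278719594439891017522112289158411100 + 56228708960366379971383002250369432576272149092800 + 53104891795901581084083946569793352988701474143200 + 50309897490854129448079528329277913357717186030400 + 47794402616311422975675551912814017689831326728880 + 45518478682201355214929097059822873990315549265600 + 43449456923919475432432319920740016081664842480800 + 41560350101140367804935262532881754512896805851200 + 39828668846926185813062959927345014741526105607400 + 38235522093049138380540441530251214151865061383104 + 36764925089470325365904270702164628992177943637600 + 35403261197267720722722631046528901992467649428800 + 34138859011651016411196822794867155492736661949200 + 32961656976766498603914173732975184613676777054400 + 31862935077540948650450367941876011793220884485920 + 30835098462136401919790678653428398509568597889600 + 29871501635194639359797219945508761056144579205550 + 28966304615946316954954879947160010721109894987200 + 28114354480183189985691501125184716288136074546400 + 27311087209320813128957458235893724394189329559360 + 26552445897950790542041973284896676494350737071600 + 25834812225033201608473271304223793345854771204800 + 25154948745427064724039764164638956678858593015200 + 24509950059646883577269513801443085994785295758400 + 23897201308155711487837775956407008844915663364440 + 23314342739664108768622220445275130580405525233600 + 22759239341100677607464548529911436995157774632800 + 22229954705261126965430489261773961716200617083200 + 21724728461959737716216159960370008040832421240400 + 21241956718360632433633578627917341195480589657280 + 20780175050570183902467631266440877256448402925600 + 20338043666515499138585341239495326676523968820800 + 19914334423463092906531479963672507370763052803700 + 19507919435229152234969613025638374567278092542400 + 19117761046524569190270220765125607075932530691552 + 18742902986788793323794334083456477525424049697600 + 18382462544735162682952135351082314496088971818800 + 18035623628796763387047378080307176486728802539200 + 17701630598633860361361315523264450996233824714400 + 17379782769567790172972927968296006432665936992320 + 17069429505825508205598411397433577746368330974600 + 16769965830284709816026509443092637785905728676800 + 16480828488383249301957086866487592306838388527200 + 16201492412308956940906966750106446674519093806400 + 15931467538770474325225183970938005896610442242960 + 15670295939774237041205098987807874652403713681600 + 15417549231068200959895339326714199254784298944800 + 15172826227400451738309699019940957996771849755200 + 14935750817597319679898609972754380528072289602775 + 14705970035788130146361708280865851596871177455040 + 14483152307973158477477439973580005360554947493600 + 14266985855615350141992702063526572444725769172800 + 14057177240091594992845750562592358144068037273200 + 13853450033713455934978420844293918170965601950400 + 13655543604660406564478729117946862197094664779680 + 13463212004594767035401563919102540194318683585600 + 13276222948975395271020986642448338247175368535800 + 13094356881181211774157685455565484298583925131200 + 12917406112516600804236635652111896672927385602400 + 12745174031016379460180147176750404717288353794368 + 12577474372713532362019882082319478339429296507600 + 12414130549691278694980662834497147451904240708800 + 12254975029823441788634756900721542997392647879200 + 12099848763623145057133051117168105744261095374400 + 11948600654077855743918887978203504422457831682220 + 11801087065755906907574210348842967330822549809600 + 11657171369832054384311110222637565290202762616800 + 11516723522002752524259169135617835587911163067200 + 11379619670550338803732274264955718497578887316400 + 11245741792073275994276600450073886515254429818560 + 11114977352630563482715244630886980858100308541600 + 10987218992255499534638057910991728204558925684800 + 10862364230979868858108079980185004020416210620200 + 10740315194676724264196753238834610716816028478400 + 10620978359180316216816789313958670597740294828640 + 10504264311277235818829791629189893997765126753600 + 10390087525285091951233815633220438628224201462800 + 10278366154045467306596892884476132836522865963200 + 10169021833257749569292670619747663338261984410400 + 10061979498170825889615905665855582671543437206080 + 9957167211731546453265739981836253685381526401850 + 9854516003363179994984649878930725296872438500800 + 9753959717614576117484806512819187283639046271200 + 9655434871982105651651626649053336907036631662400 + 9558880523262284595135110382562803537966265345776 + 9464238141843846133797138992636439146501252817600 + 9371451493394396661897167041728238762712024848800 + 9280466527439111257412728526760003434918704219200 + 9191231272367581341476067675541157248044485909400 + 9103695736440271042985819411964574798063109853120 + 9017811814398381693523689040153588243364401269600 + 8933533199310546350593561105198881811183425556800 + 8850815299316930180680657761632225498116912357200 + 8769615158956224399206523286754865631161711326400 + 8689891384783895086486463984148003216332968496160 + 8611604075011067202824423768074597781951590401600 + 8534714752912754102799205698716788873184165487300 + 8459186303771933270031071135011330564571916235200 + 8384982915142354908013254721546318892952864338400 + 8312070020228073560987052506576350902579361170240 = 5091527500112719792808044961210218087834963268132695, so H_115 = 5091527500112719792808044961210218087834963268132695/955888052326228459513511038256280353796626534577600; reducing by gcd(5091527500112719792808044961210218087834963268132695, 955888052326228459513511038256280353796626534577600) = 55 gives 92573227274776723505600817476549419778817513966049/17379782769567790172972927968296006432665936992320 ≈ 5.32649. (The PNT-adjacent estimate ln(115) + γ ≈ 5.32215 matches within O(1/n).)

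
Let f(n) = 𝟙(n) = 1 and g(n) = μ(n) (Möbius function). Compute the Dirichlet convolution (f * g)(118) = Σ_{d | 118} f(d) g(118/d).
(𝟙 * μ)(118) = 0

Divisors of 118: [1, 2, 59, 118]. For each d | 118:
  d = 1: 𝟙(1) · μ(118/1) = 1 · 1 = 1
  d = 2: 𝟙(2) · μ(118/2) = 1 · -1 = -1
  d = 59: 𝟙(59) · μ(118/59) = 1 · -1 = -1
  d = 118: 𝟙(118) · μ(118/118) = 1 · 1 = 1
Summing: (𝟙 * μ)(118) = 1 + -1 + -1 + 1 = 0.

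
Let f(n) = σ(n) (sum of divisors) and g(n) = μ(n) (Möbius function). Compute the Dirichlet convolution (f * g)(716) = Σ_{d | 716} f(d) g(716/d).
(σ * μ)(716) = 716

Divisors of 716: [1, 2, 4, 179, 358, 716]. For each d | 716:
  d = 1: σ(1) · μ(716/1) = 1 · 0 = 0
  d = 2: σ(2) · μ(716/2) = 3 · 1 = 3
  d = 4: σ(4) · μ(716/4) = 7 · -1 = -7
  d = 179: σ(179) · μ(716/179) = 180 · 0 = 0
  d = 358: σ(358) · μ(716/358) = 540 · -1 = -540
  d = 716: σ(716) · μ(716/716) = 1260 · 1 = 1260
Summing: (σ * μ)(716) = 0 + 3 + -7 + 0 + -540 + 1260 = 716.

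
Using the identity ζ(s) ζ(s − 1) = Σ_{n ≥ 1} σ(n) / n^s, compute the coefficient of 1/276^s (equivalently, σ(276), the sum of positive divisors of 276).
σ(276) = 672

In the product (Σ m^0/m^s)(Σ k / k^s) = Σ (Σ_{d | n} d) / n^s, the coefficient of 1/n^s is σ(n) = Σ_{d | n} d. For n = 276, divisors are [1, 2, 3, 4, 6, 12, 23, 46, 69, 92, 138, 276]; summing: σ(276) = 672.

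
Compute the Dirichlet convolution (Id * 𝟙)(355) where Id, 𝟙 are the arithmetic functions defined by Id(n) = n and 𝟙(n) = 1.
(Id * 𝟙)(355) = 432

Divisors of 355: [1, 5, 71, 355]. For each d | 355:
  d = 1: Id(1) · 𝟙(355/1) = 1 · 1 = 1
  d = 5: Id(5) · 𝟙(355/5) = 5 · 1 = 5
  d = 71: Id(71) · 𝟙(355/71) = 71 · 1 = 71
  d = 355: Id(355) · 𝟙(355/355) = 355 · 1 = 355
Summing: (Id * 𝟙)(355) = 1 + 5 + 71 + 355 = 432.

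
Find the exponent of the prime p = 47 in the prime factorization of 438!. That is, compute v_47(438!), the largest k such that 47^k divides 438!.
v_47(438!) = 9

Legendre's formula: v_p(n!) = Σ_{k ≥ 1} ⌊n / p^k⌋. For p = 47, n = 438, the terms are:
  ⌊438/47^1⌋ = ⌊438/47⌋ = 9
(the next term ⌊438/47^2⌋ = 0, terminating the sum). Summing: v_47(438!) = 9 = 9.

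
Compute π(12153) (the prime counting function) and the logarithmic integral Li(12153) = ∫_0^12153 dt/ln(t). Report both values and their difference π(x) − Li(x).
π(12153) = 1454;  Li(12153) ≈ 1477.38;  π(x) − Li(x) ≈ -23.38.

Direct count of primes ≤ 12153 gives π(12153) = 1454. Numerical evaluation of the logarithmic integral gives Li(12153) ≈ 1477.38. The difference π(x) − Li(x) ≈ -23.38 is typically negative for small/moderate x (Li(x) overestimates), though Littlewood's theorem shows this sign changes infinitely often.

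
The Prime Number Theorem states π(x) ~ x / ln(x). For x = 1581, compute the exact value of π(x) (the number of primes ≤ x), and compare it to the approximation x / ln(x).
π(1581) = 249;  x/ln(x) ≈ 214.64;  relative error ≈ 13.80%.

Directly count primes up to 1581: π(1581) = 249. The PNT approximation gives 1581/ln(1581) ≈ 1581/7.36581 ≈ 214.64. Relative error (π(x) − x/ln(x)) / π(x) ≈ 13.80%; the approximation is known to undercount slightly (Li(x) is a better estimate).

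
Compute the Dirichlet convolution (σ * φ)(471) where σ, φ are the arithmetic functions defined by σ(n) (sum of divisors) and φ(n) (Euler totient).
(σ * φ)(471) = 1884

Divisors of 471: [1, 3, 157, 471]. For each d | 471:
  d = 1: σ(1) · φ(471/1) = 1 · 312 = 312
  d = 3: σ(3) · φ(471/3) = 4 · 156 = 624
  d = 157: σ(157) · φ(471/157) = 158 · 2 = 316
  d = 471: σ(471) · φ(471/471) = 632 · 1 = 632
Summing: (σ * φ)(471) = 312 + 624 + 316 + 632 = 1884.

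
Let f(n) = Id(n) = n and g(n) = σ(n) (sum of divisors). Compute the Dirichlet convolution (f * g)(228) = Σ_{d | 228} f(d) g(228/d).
(Id * σ)(228) = 4641

Divisors of 228: [1, 2, 3, 4, 6, 12, 19, 38, 57, 76, 114, 228]. For each d | 228:
  d = 1: Id(1) · σ(228/1) = 1 · 560 = 560
  d = 2: Id(2) · σ(228/2) = 2 · 240 = 480
  d = 3: Id(3) · σ(228/3) = 3 · 140 = 420
  d = 4: Id(4) · σ(228/4) = 4 · 80 = 320
  d = 6: Id(6) · σ(228/6) = 6 · 60 = 360
  d = 12: Id(12) · σ(228/12) = 12 · 20 = 240
  d = 19: Id(19) · σ(228/19) = 19 · 28 = 532
  d = 38: Id(38) · σ(228/38) = 38 · 12 = 456
  d = 57: Id(57) · σ(228/57) = 57 · 7 = 399
  d = 76: Id(76) · σ(228/76) = 76 · 4 = 304
  d = 114: Id(114) · σ(228/114) = 114 · 3 = 342
  d = 228: Id(228) · σ(228/228) = 228 · 1 = 228
Summing: (Id * σ)(228) = 560 + 480 + 420 + 320 + 360 + 240 + 532 + 456 + 399 + 304 + 342 + 228 = 4641.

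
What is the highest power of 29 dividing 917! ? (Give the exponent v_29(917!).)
v_29(917!) = 32

Legendre's formula: v_p(n!) = Σ_{k ≥ 1} ⌊n / p^k⌋. For p = 29, n = 917, the terms are:
  ⌊917/29^1⌋ = ⌊917/29⌋ = 31
  ⌊917/29^2⌋ = ⌊917/841⌋ = 1
(the next term ⌊917/29^3⌋ = 0, terminating the sum). Summing: v_29(917!) = 31 + 1 = 32.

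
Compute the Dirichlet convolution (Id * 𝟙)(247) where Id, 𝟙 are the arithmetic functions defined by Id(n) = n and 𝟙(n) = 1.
(Id * 𝟙)(247) = 280

Divisors of 247: [1, 13, 19, 247]. For each d | 247:
  d = 1: Id(1) · 𝟙(247/1) = 1 · 1 = 1
  d = 13: Id(13) · 𝟙(247/13) = 13 · 1 = 13
  d = 19: Id(19) · 𝟙(247/19) = 19 · 1 = 19
  d = 247: Id(247) · 𝟙(247/247) = 247 · 1 = 247
Summing: (Id * 𝟙)(247) = 1 + 13 + 19 + 247 = 280.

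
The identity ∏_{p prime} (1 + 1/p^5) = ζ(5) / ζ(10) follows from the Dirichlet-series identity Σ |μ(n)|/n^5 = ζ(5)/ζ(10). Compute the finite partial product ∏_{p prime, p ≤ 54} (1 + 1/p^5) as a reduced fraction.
∏ = 32347597211284988160480267437380591091977322089812731895007080802055947812864/31226639806314720763085693561071542877365250131832357293968847568717289128655

The primes p ≤ 54 are [2, 3, 5, 7, 11, 13, 17, 19, 23, 29, 31, 37, 41, 43, 47, 53]. For each, (1 + 1/p^5) = (p^5 + 1)/p^5. Multiplying these fractions over p ∈ [2, 3, 5, 7, 11, 13, 17, 19, 23, 29, 31, 37, 41, 43, 47, 53] gives 32347597211284988160480267437380591091977322089812731895007080802055947812864/31226639806314720763085693561071542877365250131832357293968847568717289128655. (In the limit P → ∞ this tends to ζ(5)/ζ(10).)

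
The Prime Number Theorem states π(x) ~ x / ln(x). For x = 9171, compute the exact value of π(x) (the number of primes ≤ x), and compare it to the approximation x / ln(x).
π(9171) = 1136;  x/ln(x) ≈ 1005.17;  relative error ≈ 11.52%.

Directly count primes up to 9171: π(9171) = 1136. The PNT approximation gives 9171/ln(9171) ≈ 9171/9.12380 ≈ 1005.17. Relative error (π(x) − x/ln(x)) / π(x) ≈ 11.52%; the approximation is known to undercount slightly (Li(x) is a better estimate).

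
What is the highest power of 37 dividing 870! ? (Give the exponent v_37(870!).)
v_37(870!) = 23

Legendre's formula: v_p(n!) = Σ_{k ≥ 1} ⌊n / p^k⌋. For p = 37, n = 870, the terms are:
  ⌊870/37^1⌋ = ⌊870/37⌋ = 23
(the next term ⌊870/37^2⌋ = 0, terminating the sum). Summing: v_37(870!) = 23 = 23.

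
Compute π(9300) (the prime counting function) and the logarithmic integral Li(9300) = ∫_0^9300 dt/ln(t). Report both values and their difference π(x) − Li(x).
π(9300) = 1151;  Li(9300) ≈ 1169.84;  π(x) − Li(x) ≈ -18.84.

Direct count of primes ≤ 9300 gives π(9300) = 1151. Numerical evaluation of the logarithmic integral gives Li(9300) ≈ 1169.84. The difference π(x) − Li(x) ≈ -18.84 is typically negative for small/moderate x (Li(x) overestimates), though Littlewood's theorem shows this sign changes infinitely often.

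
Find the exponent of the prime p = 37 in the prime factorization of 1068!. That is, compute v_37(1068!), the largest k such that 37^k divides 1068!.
v_37(1068!) = 28

Legendre's formula: v_p(n!) = Σ_{k ≥ 1} ⌊n / p^k⌋. For p = 37, n = 1068, the terms are:
  ⌊1068/37^1⌋ = ⌊1068/37⌋ = 28
(the next term ⌊1068/37^2⌋ = 0, terminating the sum). Summing: v_37(1068!) = 28 = 28.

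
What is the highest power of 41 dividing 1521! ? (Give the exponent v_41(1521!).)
v_41(1521!) = 37

Legendre's formula: v_p(n!) = Σ_{k ≥ 1} ⌊n / p^k⌋. For p = 41, n = 1521, the terms are:
  ⌊1521/41^1⌋ = ⌊1521/41⌋ = 37
(the next term ⌊1521/41^2⌋ = 0, terminating the sum). Summing: v_41(1521!) = 37 = 37.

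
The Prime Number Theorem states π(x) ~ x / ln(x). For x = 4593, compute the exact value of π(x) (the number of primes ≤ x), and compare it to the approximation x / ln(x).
π(4593) = 621;  x/ln(x) ≈ 544.69;  relative error ≈ 12.29%.

Directly count primes up to 4593: π(4593) = 621. The PNT approximation gives 4593/ln(4593) ≈ 4593/8.43229 ≈ 544.69. Relative error (π(x) − x/ln(x)) / π(x) ≈ 12.29%; the approximation is known to undercount slightly (Li(x) is a better estimate).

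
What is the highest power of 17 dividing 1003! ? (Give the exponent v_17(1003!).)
v_17(1003!) = 62

Legendre's formula: v_p(n!) = Σ_{k ≥ 1} ⌊n / p^k⌋. For p = 17, n = 1003, the terms are:
  ⌊1003/17^1⌋ = ⌊1003/17⌋ = 59
  ⌊1003/17^2⌋ = ⌊1003/289⌋ = 3
(the next term ⌊1003/17^3⌋ = 0, terminating the sum). Summing: v_17(1003!) = 59 + 3 = 62.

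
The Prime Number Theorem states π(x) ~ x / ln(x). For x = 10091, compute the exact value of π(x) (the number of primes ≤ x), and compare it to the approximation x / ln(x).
π(10091) = 1238;  x/ln(x) ≈ 1094.54;  relative error ≈ 11.59%.

Directly count primes up to 10091: π(10091) = 1238. The PNT approximation gives 10091/ln(10091) ≈ 10091/9.21940 ≈ 1094.54. Relative error (π(x) − x/ln(x)) / π(x) ≈ 11.59%; the approximation is known to undercount slightly (Li(x) is a better estimate).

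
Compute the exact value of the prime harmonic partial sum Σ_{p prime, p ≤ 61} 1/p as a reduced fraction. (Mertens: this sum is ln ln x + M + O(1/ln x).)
Σ 1/p = 201015517717077830328949/117288381359406970983270

π(61) = 18, so the primes ≤ 61 are [2, 3, 5, 7, 11, 13, 17, 19, 23, 29, 31, 37, 41, 43, 47, 53, 59, 61]. Summing 1/p over these primes: 201015517717077830328949/117288381359406970983270 ≈ 1.7139. Mertens estimate ln ln(61) + 0.2615 ≈ 1.6751.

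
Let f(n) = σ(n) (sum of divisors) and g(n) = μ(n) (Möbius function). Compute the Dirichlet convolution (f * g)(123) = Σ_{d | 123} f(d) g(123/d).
(σ * μ)(123) = 123

Divisors of 123: [1, 3, 41, 123]. For each d | 123:
  d = 1: σ(1) · μ(123/1) = 1 · 1 = 1
  d = 3: σ(3) · μ(123/3) = 4 · -1 = -4
  d = 41: σ(41) · μ(123/41) = 42 · -1 = -42
  d = 123: σ(123) · μ(123/123) = 168 · 1 = 168
Summing: (σ * μ)(123) = 1 + -4 + -42 + 168 = 123.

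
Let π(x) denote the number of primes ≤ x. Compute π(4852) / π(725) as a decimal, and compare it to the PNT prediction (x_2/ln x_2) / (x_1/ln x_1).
π(4852)/π(725) = 650/128 ≈ 5.0781;  PNT prediction ≈ 5.1934.

π(725) = 128 and π(4852) = 650, so π(4852)/π(725) ≈ 5.0781. The PNT-predicted ratio is (4852/ln(4852)) / (725/ln(725)) ≈ 5.1934. The two agree to within a few percent, as expected.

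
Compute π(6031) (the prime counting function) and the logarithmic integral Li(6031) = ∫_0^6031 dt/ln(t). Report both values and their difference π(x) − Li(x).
π(6031) = 786;  Li(6031) ≈ 803.98;  π(x) − Li(x) ≈ -17.98.

Direct count of primes ≤ 6031 gives π(6031) = 786. Numerical evaluation of the logarithmic integral gives Li(6031) ≈ 803.98. The difference π(x) − Li(x) ≈ -17.98 is typically negative for small/moderate x (Li(x) overestimates), though Littlewood's theorem shows this sign changes infinitely often.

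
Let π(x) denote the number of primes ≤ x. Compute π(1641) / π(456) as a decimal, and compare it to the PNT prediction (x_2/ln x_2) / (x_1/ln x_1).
π(1641)/π(456) = 259/87 ≈ 2.9770;  PNT prediction ≈ 2.9762.

π(456) = 87 and π(1641) = 259, so π(1641)/π(456) ≈ 2.9770. The PNT-predicted ratio is (1641/ln(1641)) / (456/ln(456)) ≈ 2.9762. The two agree to within a few percent, as expected.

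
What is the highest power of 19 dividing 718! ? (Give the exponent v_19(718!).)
v_19(718!) = 38

Legendre's formula: v_p(n!) = Σ_{k ≥ 1} ⌊n / p^k⌋. For p = 19, n = 718, the terms are:
  ⌊718/19^1⌋ = ⌊718/19⌋ = 37
  ⌊718/19^2⌋ = ⌊718/361⌋ = 1
(the next term ⌊718/19^3⌋ = 0, terminating the sum). Summing: v_19(718!) = 37 + 1 = 38.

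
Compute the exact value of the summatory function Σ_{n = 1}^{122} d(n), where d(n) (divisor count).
Σ_{n ≤ 122} d(n) = 609

Compute d(n) for each 1 ≤ n ≤ 122: d(1) = 1, d(2) = 2, d(3) = 2, d(4) = 3, d(5) = 2, d(6) = 4, d(7) = 2, d(8) = 4, d(9) = 3, d(10) = 4, d(11) = 2, d(12) = 6, d(13) = 2, d(14) = 4, d(15) = 4, d(16) = 5, d(17) = 2, d(18) = 6, d(19) = 2, d(20) = 6, d(21) = 4, d(22) = 4, d(23) = 2, d(24) = 8, d(25) = 3, d(26) = 4, d(27) = 4, d(28) = 6, d(29) = 2, d(30) = 8, d(31) = 2, d(32) = 6, d(33) = 4, d(34) = 4, d(35) = 4, d(36) = 9, d(37) = 2, d(38) = 4, d(39) = 4, d(40) = 8, d(41) = 2, d(42) = 8, d(43) = 2, d(44) = 6, d(45) = 6, d(46) = 4, d(47) = 2, d(48) = 10, d(49) = 3, d(50) = 6, d(51) = 4, d(52) = 6, d(53) = 2, d(54) = 8, d(55) = 4, d(56) = 8, d(57) = 4, d(58) = 4, d(59) = 2, d(60) = 12, d(61) = 2, d(62) = 4, d(63) = 6, d(64) = 7, d(65) = 4, d(66) = 8, d(67) = 2, d(68) = 6, d(69) = 4, d(70) = 8, d(71) = 2, d(72) = 12, d(73) = 2, d(74) = 4, d(75) = 6, d(76) = 6, d(77) = 4, d(78) = 8, d(79) = 2, d(80) = 10, d(81) = 5, d(82) = 4, d(83) = 2, d(84) = 12, d(85) = 4, d(86) = 4, d(87) = 4, d(88) = 8, d(89) = 2, d(90) = 12, d(91) = 4, d(92) = 6, d(93) = 4, d(94) = 4, d(95) = 4, d(96) = 12, d(97) = 2, d(98) = 6, d(99) = 6, d(100) = 9, d(101) = 2, d(102) = 8, d(103) = 2, d(104) = 8, d(105) = 8, d(106) = 4, d(107) = 2, d(108) = 12, d(109) = 2, d(110) = 8, d(111) = 4, d(112) = 10, d(113) = 2, d(114) = 8, d(115) = 4, d(116) = 6, d(117) = 6, d(118) = 4, d(119) = 4, d(120) = 16, d(121) = 3, d(122) = 4. Summing all 122 values: 609. (Dirichlet's divisor formula: Σ_{n ≤ x} d(n) = x ln(x) + (2γ − 1) x + O(√x). For x = 122, the asymptotic estimate is ≈ 604.93.)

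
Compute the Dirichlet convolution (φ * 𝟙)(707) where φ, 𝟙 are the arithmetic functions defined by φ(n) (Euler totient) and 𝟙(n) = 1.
(φ * 𝟙)(707) = 707

Divisors of 707: [1, 7, 101, 707]. For each d | 707:
  d = 1: φ(1) · 𝟙(707/1) = 1 · 1 = 1
  d = 7: φ(7) · 𝟙(707/7) = 6 · 1 = 6
  d = 101: φ(101) · 𝟙(707/101) = 100 · 1 = 100
  d = 707: φ(707) · 𝟙(707/707) = 600 · 1 = 600
Summing: (φ * 𝟙)(707) = 1 + 6 + 100 + 600 = 707.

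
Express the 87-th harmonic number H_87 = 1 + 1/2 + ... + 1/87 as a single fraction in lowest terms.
H_87 = 3706795349055853229324900260857622319/734184632222154704090370027645633600

Direct summation: H_87 = 1 + 1/2 + ... + 1/87. The least common denominator is lcm(1, ..., 87) = 8076030954443701744994070304101969600; over this denominator the numerator is 8076030954443701744994070304101969600 + 4038015477221850872497035152050984800 + 2692010318147900581664690101367323200 + 2019007738610925436248517576025492400 + 1615206190888740348998814060820393920 + 1346005159073950290832345050683661600 + 1153718707777671677856295757728852800 + 1009503869305462718124258788012746200 + 897336772715966860554896700455774400 + 807603095444370174499407030410196960 + 734184632222154704090370027645633600 + 673002579536975145416172525341830800 + 621233150341823211153390023392459200 + 576859353888835838928147878864426400 + 538402063629580116332938020273464640 + 504751934652731359062129394006373100 + 475060644379041279117298253182468800 + 448668386357983430277448350227887200 + 425054260760194828683898437057998400 + 403801547722185087249703515205098480 + 384572902592557225952098585909617600 + 367092316111077352045185013822816800 + 351131780627987032391046534960955200 + 336501289768487572708086262670915400 + 323041238177748069799762812164078784 + 310616575170911605576695011696229600 + 299112257571988953518298900151924800 + 288429676944417919464073939432213200 + 278483826015300060172209320831102400 + 269201031814790058166469010136732320 + 260517127562700056290131300132321600 + 252375967326365679531064697003186550 + 244728210740718234696790009215211200 + 237530322189520639558649126591234400 + 230743741555534335571259151545770560 + 224334193178991715138724175113943600 + 218271106876856803918758656867620800 + 212527130380097414341949218528999200 + 207077716780607737051130007797486400 + 201900773861092543624851757602549240 + 196976364742529310853513909856145600 + 192286451296278612976049292954808800 + 187814673359155854534745821025627200 + 183546158055538676022592506911408400 + 179467354543193372110979340091154880 + 175565890313993516195523267480477600 + 171830445839227696702001495831956800 + 168250644884243786354043131335457700 + 164816958253953096836613679675550400 + 161520619088874034899881406082039392 + 158353548126347093039099417727489600 + 155308287585455802788347505848114800 + 152377942536673617830076798190603200 + 149556128785994476759149450075962400 + 146836926444430940818074005529126720 + 144214838472208959732036969716106600 + 141684753586731609561299479019332800 + 139241913007650030086104660415551200 + 136881880583791554999899496679694400 + 134600515907395029083234505068366160 + 132393950072847569590066726296753600 + 130258563781350028145065650066160800 + 128190967530852408650699528636539200 + 126187983663182839765532348501593275 + 124246630068364642230678004678491840 + 122364105370359117348395004607605600 + 120537775439458234999911497076148800 + 118765161094760319779324563295617200 + 117043926875995677463682178320318400 + 115371870777767167785629575772885280 + 113746914851319742887240426818337600 + 112167096589495857569362087556971800 + 110630561019776736232795483617835200 + 109135553438428401959379328433810400 + 107680412725916023266587604054692928 + 106263565190048707170974609264499600 + 104883518888879243441481432520804800 + 103538858390303868525565003898743200 + 102228239929667110696127472203822400 + 100950386930546271812425878801274620 + 99704085857329651172766300050641600 + 98488182371264655426756954928072800 + 97301577764381948734868316916891200 + 96143225648139306488024646477404400 + 95012128875808255823459650636493760 + 93907336679577927267372910512813600 + 92827942005100020057403106943700800 = 40774748839614385522573902869433845509, so H_87 = 40774748839614385522573902869433845509/8076030954443701744994070304101969600; reducing by gcd(40774748839614385522573902869433845509, 8076030954443701744994070304101969600) = 11 gives 3706795349055853229324900260857622319/734184632222154704090370027645633600 ≈ 5.04886. (The PNT-adjacent estimate ln(87) + γ ≈ 5.04312 matches within O(1/n).)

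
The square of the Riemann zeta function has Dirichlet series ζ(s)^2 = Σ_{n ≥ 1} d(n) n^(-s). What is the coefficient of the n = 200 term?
d(200) = 12

ζ(s)^2 = (Σ 1/m^s)(Σ 1/k^s). The coefficient of 1/n^s in the product is the number of ordered pairs (m, k) with mk = n, which equals d(n). For n = 200, divisors are [1, 2, 4, 5, 8, 10, 20, 25, 40, 50, 100, 200], so d(200) = 12.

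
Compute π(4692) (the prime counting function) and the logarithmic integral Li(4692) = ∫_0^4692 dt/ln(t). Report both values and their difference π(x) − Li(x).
π(4692) = 634;  Li(4692) ≈ 647.98;  π(x) − Li(x) ≈ -13.98.

Direct count of primes ≤ 4692 gives π(4692) = 634. Numerical evaluation of the logarithmic integral gives Li(4692) ≈ 647.98. The difference π(x) − Li(x) ≈ -13.98 is typically negative for small/moderate x (Li(x) overestimates), though Littlewood's theorem shows this sign changes infinitely often.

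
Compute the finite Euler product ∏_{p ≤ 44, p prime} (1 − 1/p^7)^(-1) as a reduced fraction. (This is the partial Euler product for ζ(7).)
∏ = 45646702807467713699372033067809267220048714619200580949120845685181752370766160993819090186875/45268741527906747399557358241617585589782139439825822687873840391576296184501153303048882388992

The primes p ≤ 44 are [2, 3, 5, 7, 11, 13, 17, 19, 23, 29, 31, 37, 41, 43]. For each prime, (1 − 1/p^7)^(-1) = p^7 / (p^7 − 1). The product is (1 − 1/2^7)^(-1), (1 − 1/3^7)^(-1), (1 − 1/5^7)^(-1), (1 − 1/7^7)^(-1), (1 − 1/11^7)^(-1), (1 − 1/13^7)^(-1), (1 − 1/17^7)^(-1), (1 − 1/19^7)^(-1), (1 − 1/23^7)^(-1), (1 − 1/29^7)^(-1), (1 − 1/31^7)^(-1), (1 − 1/37^7)^(-1), (1 − 1/41^7)^(-1), (1 − 1/43^7)^(-1) = ∏ p^7 / (p^7 − 1) = 45646702807467713699372033067809267220048714619200580949120845685181752370766160993819090186875/45268741527906747399557358241617585589782139439825822687873840391576296184501153303048882388992.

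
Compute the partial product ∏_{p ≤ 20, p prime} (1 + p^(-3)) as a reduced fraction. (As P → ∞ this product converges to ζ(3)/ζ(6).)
∏ = 223851228120576/189501362017825

The primes p ≤ 20 are [2, 3, 5, 7, 11, 13, 17, 19]. For each, (1 + 1/p^3) = (p^3 + 1)/p^3. Multiplying these fractions over p ∈ [2, 3, 5, 7, 11, 13, 17, 19] gives 223851228120576/189501362017825. (In the limit P → ∞ this tends to ζ(3)/ζ(6).)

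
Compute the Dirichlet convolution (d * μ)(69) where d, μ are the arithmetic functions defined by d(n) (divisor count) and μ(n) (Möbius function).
(d * μ)(69) = 1

Divisors of 69: [1, 3, 23, 69]. For each d | 69:
  d = 1: d(1) · μ(69/1) = 1 · 1 = 1
  d = 3: d(3) · μ(69/3) = 2 · -1 = -2
  d = 23: d(23) · μ(69/23) = 2 · -1 = -2
  d = 69: d(69) · μ(69/69) = 4 · 1 = 4
Summing: (d * μ)(69) = 1 + -2 + -2 + 4 = 1.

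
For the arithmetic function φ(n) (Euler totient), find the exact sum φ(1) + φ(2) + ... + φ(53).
Σ_{n ≤ 53} φ(n) = 882

Compute φ(n) for each 1 ≤ n ≤ 53: φ(1) = 1, φ(2) = 1, φ(3) = 2, φ(4) = 2, φ(5) = 4, φ(6) = 2, φ(7) = 6, φ(8) = 4, φ(9) = 6, φ(10) = 4, φ(11) = 10, φ(12) = 4, φ(13) = 12, φ(14) = 6, φ(15) = 8, φ(16) = 8, φ(17) = 16, φ(18) = 6, φ(19) = 18, φ(20) = 8, φ(21) = 12, φ(22) = 10, φ(23) = 22, φ(24) = 8, φ(25) = 20, φ(26) = 12, φ(27) = 18, φ(28) = 12, φ(29) = 28, φ(30) = 8, φ(31) = 30, φ(32) = 16, φ(33) = 20, φ(34) = 16, φ(35) = 24, φ(36) = 12, φ(37) = 36, φ(38) = 18, φ(39) = 24, φ(40) = 16, φ(41) = 40, φ(42) = 12, φ(43) = 42, φ(44) = 20, φ(45) = 24, φ(46) = 22, φ(47) = 46, φ(48) = 16, φ(49) = 42, φ(50) = 20, φ(51) = 32, φ(52) = 24, φ(53) = 52. Summing all 53 values: 882. (Average order: Σ_{n ≤ x} φ(n) ~ (3/π²) x². For x = 53, (3/π²)·53² ≈ 853.83.)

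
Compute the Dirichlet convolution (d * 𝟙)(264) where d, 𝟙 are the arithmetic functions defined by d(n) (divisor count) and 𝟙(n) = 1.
(d * 𝟙)(264) = 90

Divisors of 264: [1, 2, 3, 4, 6, 8, 11, 12, 22, 24, 33, 44, 66, 88, 132, 264]. For each d | 264:
  d = 1: d(1) · 𝟙(264/1) = 1 · 1 = 1
  d = 2: d(2) · 𝟙(264/2) = 2 · 1 = 2
  d = 3: d(3) · 𝟙(264/3) = 2 · 1 = 2
  d = 4: d(4) · 𝟙(264/4) = 3 · 1 = 3
  d = 6: d(6) · 𝟙(264/6) = 4 · 1 = 4
  d = 8: d(8) · 𝟙(264/8) = 4 · 1 = 4
  d = 11: d(11) · 𝟙(264/11) = 2 · 1 = 2
  d = 12: d(12) · 𝟙(264/12) = 6 · 1 = 6
  d = 22: d(22) · 𝟙(264/22) = 4 · 1 = 4
  d = 24: d(24) · 𝟙(264/24) = 8 · 1 = 8
  d = 33: d(33) · 𝟙(264/33) = 4 · 1 = 4
  d = 44: d(44) · 𝟙(264/44) = 6 · 1 = 6
  d = 66: d(66) · 𝟙(264/66) = 8 · 1 = 8
  d = 88: d(88) · 𝟙(264/88) = 8 · 1 = 8
  d = 132: d(132) · 𝟙(264/132) = 12 · 1 = 12
  d = 264: d(264) · 𝟙(264/264) = 16 · 1 = 16
Summing: (d * 𝟙)(264) = 1 + 2 + 2 + 3 + 4 + 4 + 2 + 6 + 4 + 8 + 4 + 6 + 8 + 8 + 12 + 16 = 90.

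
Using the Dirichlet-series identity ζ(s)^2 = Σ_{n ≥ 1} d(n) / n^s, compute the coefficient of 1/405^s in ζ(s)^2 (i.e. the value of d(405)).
d(405) = 10

ζ(s)^2 = (Σ 1/m^s)(Σ 1/k^s). The coefficient of 1/n^s in the product is the number of ordered pairs (m, k) with mk = n, which equals d(n). For n = 405, divisors are [1, 3, 5, 9, 15, 27, 45, 81, 135, 405], so d(405) = 10.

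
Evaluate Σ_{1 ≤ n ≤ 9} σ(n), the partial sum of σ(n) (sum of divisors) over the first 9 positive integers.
Σ_{n ≤ 9} σ(n) = 69

Compute σ(n) for each 1 ≤ n ≤ 9: σ(1) = 1, σ(2) = 3, σ(3) = 4, σ(4) = 7, σ(5) = 6, σ(6) = 12, σ(7) = 8, σ(8) = 15, σ(9) = 13. Summing all 9 values: 69. (Average order: Σ_{n ≤ x} σ(n) ~ (π²/12) x². For x = 9, (π²/12)·9² ≈ 66.62.)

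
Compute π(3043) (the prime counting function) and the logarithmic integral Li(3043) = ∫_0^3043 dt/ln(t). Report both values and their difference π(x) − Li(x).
π(3043) = 436;  Li(3043) ≈ 448.13;  π(x) − Li(x) ≈ -12.13.

Direct count of primes ≤ 3043 gives π(3043) = 436. Numerical evaluation of the logarithmic integral gives Li(3043) ≈ 448.13. The difference π(x) − Li(x) ≈ -12.13 is typically negative for small/moderate x (Li(x) overestimates), though Littlewood's theorem shows this sign changes infinitely often.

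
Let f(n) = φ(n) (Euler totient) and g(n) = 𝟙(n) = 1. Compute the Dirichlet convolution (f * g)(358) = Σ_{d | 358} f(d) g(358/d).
(φ * 𝟙)(358) = 358

Divisors of 358: [1, 2, 179, 358]. For each d | 358:
  d = 1: φ(1) · 𝟙(358/1) = 1 · 1 = 1
  d = 2: φ(2) · 𝟙(358/2) = 1 · 1 = 1
  d = 179: φ(179) · 𝟙(358/179) = 178 · 1 = 178
  d = 358: φ(358) · 𝟙(358/358) = 178 · 1 = 178
Summing: (φ * 𝟙)(358) = 1 + 1 + 178 + 178 = 358.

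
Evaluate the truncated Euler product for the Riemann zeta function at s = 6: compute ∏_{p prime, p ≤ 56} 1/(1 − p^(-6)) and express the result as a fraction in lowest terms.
∏ = 16399916697843255011967930971578711261087839227653922144798329822985430357794635/16120340632419383592544649060829667066167081196619966516987203957241678930116608

The primes p ≤ 56 are [2, 3, 5, 7, 11, 13, 17, 19, 23, 29, 31, 37, 41, 43, 47, 53]. For each prime, (1 − 1/p^6)^(-1) = p^6 / (p^6 − 1). The product is (1 − 1/2^6)^(-1), (1 − 1/3^6)^(-1), (1 − 1/5^6)^(-1), (1 − 1/7^6)^(-1), (1 − 1/11^6)^(-1), (1 − 1/13^6)^(-1), (1 − 1/17^6)^(-1), (1 − 1/19^6)^(-1), (1 − 1/23^6)^(-1), (1 − 1/29^6)^(-1), (1 − 1/31^6)^(-1), (1 − 1/37^6)^(-1), (1 − 1/41^6)^(-1), (1 − 1/43^6)^(-1), (1 − 1/47^6)^(-1), (1 − 1/53^6)^(-1) = ∏ p^6 / (p^6 − 1) = 16399916697843255011967930971578711261087839227653922144798329822985430357794635/16120340632419383592544649060829667066167081196619966516987203957241678930116608.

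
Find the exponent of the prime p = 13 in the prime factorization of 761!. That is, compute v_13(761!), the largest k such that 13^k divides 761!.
v_13(761!) = 62

Legendre's formula: v_p(n!) = Σ_{k ≥ 1} ⌊n / p^k⌋. For p = 13, n = 761, the terms are:
  ⌊761/13^1⌋ = ⌊761/13⌋ = 58
  ⌊761/13^2⌋ = ⌊761/169⌋ = 4
(the next term ⌊761/13^3⌋ = 0, terminating the sum). Summing: v_13(761!) = 58 + 4 = 62.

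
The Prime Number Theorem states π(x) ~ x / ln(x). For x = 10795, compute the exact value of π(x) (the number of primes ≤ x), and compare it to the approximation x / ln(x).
π(10795) = 1314;  x/ln(x) ≈ 1162.40;  relative error ≈ 11.54%.

Directly count primes up to 10795: π(10795) = 1314. The PNT approximation gives 10795/ln(10795) ≈ 10795/9.28684 ≈ 1162.40. Relative error (π(x) − x/ln(x)) / π(x) ≈ 11.54%; the approximation is known to undercount slightly (Li(x) is a better estimate).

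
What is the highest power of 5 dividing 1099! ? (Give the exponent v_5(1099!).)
v_5(1099!) = 271

Legendre's formula: v_p(n!) = Σ_{k ≥ 1} ⌊n / p^k⌋. For p = 5, n = 1099, the terms are:
  ⌊1099/5^1⌋ = ⌊1099/5⌋ = 219
  ⌊1099/5^2⌋ = ⌊1099/25⌋ = 43
  ⌊1099/5^3⌋ = ⌊1099/125⌋ = 8
  ⌊1099/5^4⌋ = ⌊1099/625⌋ = 1
(the next term ⌊1099/5^5⌋ = 0, terminating the sum). Summing: v_5(1099!) = 219 + 43 + 8 + 1 = 271.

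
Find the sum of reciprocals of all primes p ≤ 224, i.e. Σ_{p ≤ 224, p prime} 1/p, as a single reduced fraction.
Σ 1/p = 718699639327957473429492425322377115938612460993073775465130392853544377727917042657991/367009731827331916465034565550136732339800312955331782619462457039988073311157667212930

π(224) = 48, so the primes ≤ 224 are [2, 3, 5, 7, 11, 13, 17, 19, 23, 29, 31, 37, 41, 43, 47, 53, 59, 61, 67, 71, 73, 79, 83, 89, 97, 101, 103, 107, 109, 113, 127, 131, 137, 139, 149, 151, 157, 163, 167, 173, 179, 181, 191, 193, 197, 199, 211, 223]. Summing 1/p over these primes: 718699639327957473429492425322377115938612460993073775465130392853544377727917042657991/367009731827331916465034565550136732339800312955331782619462457039988073311157667212930 ≈ 1.9583. Mertens estimate ln ln(224) + 0.2615 ≈ 1.9501.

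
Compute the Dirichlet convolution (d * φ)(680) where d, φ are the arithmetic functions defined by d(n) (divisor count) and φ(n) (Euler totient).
(d * φ)(680) = 1620

Divisors of 680: [1, 2, 4, 5, 8, 10, 17, 20, 34, 40, 68, 85, 136, 170, 340, 680]. For each d | 680:
  d = 1: d(1) · φ(680/1) = 1 · 256 = 256
  d = 2: d(2) · φ(680/2) = 2 · 128 = 256
  d = 4: d(4) · φ(680/4) = 3 · 64 = 192
  d = 5: d(5) · φ(680/5) = 2 · 64 = 128
  d = 8: d(8) · φ(680/8) = 4 · 64 = 256
  d = 10: d(10) · φ(680/10) = 4 · 32 = 128
  d = 17: d(17) · φ(680/17) = 2 · 16 = 32
  d = 20: d(20) · φ(680/20) = 6 · 16 = 96
  d = 34: d(34) · φ(680/34) = 4 · 8 = 32
  d = 40: d(40) · φ(680/40) = 8 · 16 = 128
  d = 68: d(68) · φ(680/68) = 6 · 4 = 24
  d = 85: d(85) · φ(680/85) = 4 · 4 = 16
  d = 136: d(136) · φ(680/136) = 8 · 4 = 32
  d = 170: d(170) · φ(680/170) = 8 · 2 = 16
  d = 340: d(340) · φ(680/340) = 12 · 1 = 12
  d = 680: d(680) · φ(680/680) = 16 · 1 = 16
Summing: (d * φ)(680) = 256 + 256 + 192 + 128 + 256 + 128 + 32 + 96 + 32 + 128 + 24 + 16 + 32 + 16 + 12 + 16 = 1620.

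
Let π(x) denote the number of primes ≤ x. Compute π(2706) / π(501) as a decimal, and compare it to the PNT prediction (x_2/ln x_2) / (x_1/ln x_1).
π(2706)/π(501) = 393/95 ≈ 4.1368;  PNT prediction ≈ 4.2485.

π(501) = 95 and π(2706) = 393, so π(2706)/π(501) ≈ 4.1368. The PNT-predicted ratio is (2706/ln(2706)) / (501/ln(501)) ≈ 4.2485. The two agree to within a few percent, as expected.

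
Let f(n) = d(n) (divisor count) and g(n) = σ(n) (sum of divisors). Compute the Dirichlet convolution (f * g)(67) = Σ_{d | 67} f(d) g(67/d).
(d * σ)(67) = 70

Divisors of 67: [1, 67]. For each d | 67:
  d = 1: d(1) · σ(67/1) = 1 · 68 = 68
  d = 67: d(67) · σ(67/67) = 2 · 1 = 2
Summing: (d * σ)(67) = 68 + 2 = 70.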